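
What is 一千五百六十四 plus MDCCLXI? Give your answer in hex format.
Convert 一千五百六十四 (Chinese numeral) → 1×1000 + 5×100 + 6×10 + 4 = 1564 (decimal)
Convert MDCCLXI (Roman numeral) → 1000 + 500 + 100 + 100 + 50 + 10 + 1 = 1761 (decimal)
Compute 1564 + 1761 = 3325
Convert 3325 (decimal) → 3325 = 12×256 + 15×16 + 13 → 0xCFD (hexadecimal)
0xCFD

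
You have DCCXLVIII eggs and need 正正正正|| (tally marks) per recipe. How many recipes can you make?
Convert DCCXLVIII (Roman numeral) → 500 + 100 + 100 + 40 + 5 + 1 + 1 + 1 = 748 (decimal)
Convert 正正正正|| (tally marks) → 5 + 5 + 5 + 5 + 2 = 22 (decimal)
Compute 748 ÷ 22 = 34
34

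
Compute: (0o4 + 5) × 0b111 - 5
Convert 0o4 (octal) → 4 (decimal)
Convert 0b111 (binary) → 4 + 2 + 1 = 7 (decimal)
Expression in decimal: (4 + 5) × 7 - 5
Parentheses first: 4 + 5 = 9
Multiply: 9 × 7 = 63
Subtract: 63 - 5 = 58
58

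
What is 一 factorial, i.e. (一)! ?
Convert 一 (Chinese numeral) → 1 (decimal)
Compute 1! = 1
1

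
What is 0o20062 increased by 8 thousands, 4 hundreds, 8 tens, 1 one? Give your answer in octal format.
Convert 0o20062 (octal) → 2×4096 + 6×8 + 2 = 8242 (decimal)
Convert 8 thousands, 4 hundreds, 8 tens, 1 one (place-value notation) → 8×1000 + 4×100 + 8×10 + 1 = 8481 (decimal)
Compute 8242 + 8481 = 16723
Convert 16723 (decimal) → 16723 = 4×4096 + 5×64 + 2×8 + 3 → 0o40523 (octal)
0o40523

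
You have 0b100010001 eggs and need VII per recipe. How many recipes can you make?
Convert 0b100010001 (binary) → 256 + 16 + 1 = 273 (decimal)
Convert VII (Roman numeral) → 5 + 1 + 1 = 7 (decimal)
Compute 273 ÷ 7 = 39
39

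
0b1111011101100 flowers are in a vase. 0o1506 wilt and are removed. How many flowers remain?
Convert 0b1111011101100 (binary) → 4096 + 2048 + 1024 + 512 + 128 + 64 + 32 + 8 + 4 = 7916 (decimal)
Convert 0o1506 (octal) → 1×512 + 5×64 + 6 = 838 (decimal)
Compute 7916 - 838 = 7078
7078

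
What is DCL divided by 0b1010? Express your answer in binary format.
Convert DCL (Roman numeral) → 500 + 100 + 50 = 650 (decimal)
Convert 0b1010 (binary) → 8 + 2 = 10 (decimal)
Compute 650 ÷ 10 = 65
Convert 65 (decimal) → 65 = 64 + 1 → 0b1000001 (binary)
0b1000001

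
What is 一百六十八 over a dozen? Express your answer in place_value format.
Convert 一百六十八 (Chinese numeral) → 1×100 + 6×10 + 8 = 168 (decimal)
Convert a dozen (colloquial) → 12 (decimal)
Compute 168 ÷ 12 = 14
Convert 14 (decimal) → 14 = 1×10 + 4 → 1 ten, 4 ones (place-value notation)
1 ten, 4 ones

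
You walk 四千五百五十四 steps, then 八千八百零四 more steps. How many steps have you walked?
Convert 四千五百五十四 (Chinese numeral) → 4×1000 + 5×100 + 5×10 + 4 = 4554 (decimal)
Convert 八千八百零四 (Chinese numeral) → 8×1000 + 8×100 + 4 = 8804 (decimal)
Compute 4554 + 8804 = 13358
13358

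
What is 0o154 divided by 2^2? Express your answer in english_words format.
Convert 0o154 (octal) → 1×64 + 5×8 + 4 = 108 (decimal)
Convert 2^2 (power) → 4 (decimal)
Compute 108 ÷ 4 = 27
Convert 27 (decimal) → twenty-seven (English words)
twenty-seven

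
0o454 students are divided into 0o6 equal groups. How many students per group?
Convert 0o454 (octal) → 4×64 + 5×8 + 4 = 300 (decimal)
Convert 0o6 (octal) → 6 (decimal)
Compute 300 ÷ 6 = 50
50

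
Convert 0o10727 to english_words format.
Convert 0o10727 (octal) → 1×4096 + 7×64 + 2×8 + 7 = 4567 (decimal)
Convert 4567 (decimal) → 4567 = 4×1000 + 5×100 + 67 → four thousand five hundred sixty-seven (English words)
four thousand five hundred sixty-seven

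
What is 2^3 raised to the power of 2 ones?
Convert 2^3 (power) → 8 (decimal)
Convert 2 ones (place-value notation) → 2 (decimal)
Compute 8 ^ 2 = 64
64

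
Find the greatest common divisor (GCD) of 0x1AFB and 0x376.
Convert 0x1AFB (hexadecimal) → 1×4096 + 10×256 + 15×16 + 11 = 6907 (decimal)
Convert 0x376 (hexadecimal) → 3×256 + 7×16 + 6 = 886 (decimal)
Compute gcd(6907, 886) = 1
1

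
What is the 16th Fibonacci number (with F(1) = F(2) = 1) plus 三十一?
The 16th Fibonacci number (with F(1) = F(2) = 1) = 987
Convert 三十一 (Chinese numeral) → 3×10 + 1 = 31 (decimal)
Compute 987 + 31 = 1018
1018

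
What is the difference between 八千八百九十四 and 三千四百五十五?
Convert 八千八百九十四 (Chinese numeral) → 8×1000 + 8×100 + 9×10 + 4 = 8894 (decimal)
Convert 三千四百五十五 (Chinese numeral) → 3×1000 + 4×100 + 5×10 + 5 = 3455 (decimal)
Difference: |8894 - 3455| = 5439
5439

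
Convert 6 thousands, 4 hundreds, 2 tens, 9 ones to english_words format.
Convert 6 thousands, 4 hundreds, 2 tens, 9 ones (place-value notation) → 6×1000 + 4×100 + 2×10 + 9 = 6429 (decimal)
Convert 6429 (decimal) → 6429 = 6×1000 + 4×100 + 29 → six thousand four hundred twenty-nine (English words)
six thousand four hundred twenty-nine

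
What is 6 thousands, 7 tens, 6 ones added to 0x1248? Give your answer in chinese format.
Convert 6 thousands, 7 tens, 6 ones (place-value notation) → 6×1000 + 7×10 + 6 = 6076 (decimal)
Convert 0x1248 (hexadecimal) → 1×4096 + 2×256 + 4×16 + 8 = 4680 (decimal)
Compute 6076 + 4680 = 10756
Convert 10756 (decimal) → 10756 = 1×10000 + 7×100 + 5×10 + 6 → 一万零七百五十六 (Chinese numeral)
一万零七百五十六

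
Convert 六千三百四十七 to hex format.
Convert 六千三百四十七 (Chinese numeral) → 6×1000 + 3×100 + 4×10 + 7 = 6347 (decimal)
Convert 6347 (decimal) → 6347 = 1×4096 + 8×256 + 12×16 + 11 → 0x18CB (hexadecimal)
0x18CB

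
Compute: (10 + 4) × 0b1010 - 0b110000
Convert 0b1010 (binary) → 8 + 2 = 10 (decimal)
Convert 0b110000 (binary) → 32 + 16 = 48 (decimal)
Expression in decimal: (10 + 4) × 10 - 48
Parentheses first: 10 + 4 = 14
Multiply: 14 × 10 = 140
Subtract: 140 - 48 = 92
92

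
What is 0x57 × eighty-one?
Convert 0x57 (hexadecimal) → 5×16 + 7 = 87 (decimal)
Convert eighty-one (English words) → 81 (decimal)
Compute 87 × 81 = 7047
7047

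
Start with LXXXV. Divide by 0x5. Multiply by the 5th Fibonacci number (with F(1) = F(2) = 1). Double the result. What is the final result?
Convert LXXXV (Roman numeral) → 50 + 10 + 10 + 10 + 5 = 85 (decimal)
Start: 85
Convert 0x5 (hexadecimal) → 5 (decimal)
85 ÷ 5 = 17
Convert the 5th Fibonacci number (with F(1) = F(2) = 1) (Fibonacci index) → 1, 1, 2, 3, 5 → 5 (decimal)
17 × 5 = 85
85 × 2 = 170
170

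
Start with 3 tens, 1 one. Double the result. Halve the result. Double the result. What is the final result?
Convert 3 tens, 1 one (place-value notation) → 3×10 + 1 = 31 (decimal)
Start: 31
31 × 2 = 62
62 ÷ 2 = 31
31 × 2 = 62
62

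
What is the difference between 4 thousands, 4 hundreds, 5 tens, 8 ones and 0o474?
Convert 4 thousands, 4 hundreds, 5 tens, 8 ones (place-value notation) → 4×1000 + 4×100 + 5×10 + 8 = 4458 (decimal)
Convert 0o474 (octal) → 4×64 + 7×8 + 4 = 316 (decimal)
Difference: |4458 - 316| = 4142
4142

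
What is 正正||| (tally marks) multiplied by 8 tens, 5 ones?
Convert 正正||| (tally marks) → 5 + 5 + 3 = 13 (decimal)
Convert 8 tens, 5 ones (place-value notation) → 8×10 + 5 = 85 (decimal)
Compute 13 × 85 = 1105
1105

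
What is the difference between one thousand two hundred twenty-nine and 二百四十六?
Convert one thousand two hundred twenty-nine (English words) → 1×1000 + 2×100 + 29 = 1229 (decimal)
Convert 二百四十六 (Chinese numeral) → 2×100 + 4×10 + 6 = 246 (decimal)
Difference: |1229 - 246| = 983
983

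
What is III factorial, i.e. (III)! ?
Convert III (Roman numeral) → 1 + 1 + 1 = 3 (decimal)
Compute 3! = 6
6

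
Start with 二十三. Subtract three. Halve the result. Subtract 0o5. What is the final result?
Convert 二十三 (Chinese numeral) → 2×10 + 3 = 23 (decimal)
Start: 23
Convert three (English words) → 3 (decimal)
23 - 3 = 20
20 ÷ 2 = 10
Convert 0o5 (octal) → 5 (decimal)
10 - 5 = 5
5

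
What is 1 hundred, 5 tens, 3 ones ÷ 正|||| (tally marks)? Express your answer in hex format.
Convert 1 hundred, 5 tens, 3 ones (place-value notation) → 1×100 + 5×10 + 3 = 153 (decimal)
Convert 正|||| (tally marks) → 5 + 4 = 9 (decimal)
Compute 153 ÷ 9 = 17
Convert 17 (decimal) → 17 = 1×16 + 1 → 0x11 (hexadecimal)
0x11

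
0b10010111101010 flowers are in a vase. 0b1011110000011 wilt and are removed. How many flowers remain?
Convert 0b10010111101010 (binary) → 8192 + 1024 + 256 + 128 + 64 + 32 + 8 + 2 = 9706 (decimal)
Convert 0b1011110000011 (binary) → 4096 + 1024 + 512 + 256 + 128 + 2 + 1 = 6019 (decimal)
Compute 9706 - 6019 = 3687
3687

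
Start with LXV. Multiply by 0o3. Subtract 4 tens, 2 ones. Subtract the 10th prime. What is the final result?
Convert LXV (Roman numeral) → 50 + 10 + 5 = 65 (decimal)
Start: 65
Convert 0o3 (octal) → 3 (decimal)
65 × 3 = 195
Convert 4 tens, 2 ones (place-value notation) → 4×10 + 2 = 42 (decimal)
195 - 42 = 153
Convert the 10th prime (prime index) → 29 (decimal)
153 - 29 = 124
124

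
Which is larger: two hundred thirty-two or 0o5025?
Convert two hundred thirty-two (English words) → 2×100 + 32 = 232 (decimal)
Convert 0o5025 (octal) → 5×512 + 2×8 + 5 = 2581 (decimal)
Compare 232 vs 2581: larger = 2581
2581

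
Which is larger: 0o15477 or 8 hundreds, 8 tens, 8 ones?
Convert 0o15477 (octal) → 1×4096 + 5×512 + 4×64 + 7×8 + 7 = 6975 (decimal)
Convert 8 hundreds, 8 tens, 8 ones (place-value notation) → 8×100 + 8×10 + 8 = 888 (decimal)
Compare 6975 vs 888: larger = 6975
6975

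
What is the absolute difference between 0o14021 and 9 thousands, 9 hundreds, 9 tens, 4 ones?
Convert 0o14021 (octal) → 1×4096 + 4×512 + 2×8 + 1 = 6161 (decimal)
Convert 9 thousands, 9 hundreds, 9 tens, 4 ones (place-value notation) → 9×1000 + 9×100 + 9×10 + 4 = 9994 (decimal)
Compute |6161 - 9994| = 3833
3833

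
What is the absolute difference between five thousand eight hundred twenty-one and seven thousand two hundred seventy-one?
Convert five thousand eight hundred twenty-one (English words) → 5×1000 + 8×100 + 21 = 5821 (decimal)
Convert seven thousand two hundred seventy-one (English words) → 7×1000 + 2×100 + 71 = 7271 (decimal)
Compute |5821 - 7271| = 1450
1450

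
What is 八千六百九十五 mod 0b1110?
Convert 八千六百九十五 (Chinese numeral) → 8×1000 + 6×100 + 9×10 + 5 = 8695 (decimal)
Convert 0b1110 (binary) → 8 + 4 + 2 = 14 (decimal)
Compute 8695 mod 14 = 1
1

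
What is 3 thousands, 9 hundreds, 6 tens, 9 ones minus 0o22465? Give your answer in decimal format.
Convert 3 thousands, 9 hundreds, 6 tens, 9 ones (place-value notation) → 3×1000 + 9×100 + 6×10 + 9 = 3969 (decimal)
Convert 0o22465 (octal) → 2×4096 + 2×512 + 4×64 + 6×8 + 5 = 9525 (decimal)
Compute 3969 - 9525 = -5556
-5556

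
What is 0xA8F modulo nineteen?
Convert 0xA8F (hexadecimal) → 10×256 + 8×16 + 15 = 2703 (decimal)
Convert nineteen (English words) → 19 (decimal)
Compute 2703 mod 19 = 5
5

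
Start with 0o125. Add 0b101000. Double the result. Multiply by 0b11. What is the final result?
Convert 0o125 (octal) → 1×64 + 2×8 + 5 = 85 (decimal)
Start: 85
Convert 0b101000 (binary) → 32 + 8 = 40 (decimal)
85 + 40 = 125
125 × 2 = 250
Convert 0b11 (binary) → 2 + 1 = 3 (decimal)
250 × 3 = 750
750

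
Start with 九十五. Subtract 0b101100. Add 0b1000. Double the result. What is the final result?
Convert 九十五 (Chinese numeral) → 9×10 + 5 = 95 (decimal)
Start: 95
Convert 0b101100 (binary) → 32 + 8 + 4 = 44 (decimal)
95 - 44 = 51
Convert 0b1000 (binary) → 8 (decimal)
51 + 8 = 59
59 × 2 = 118
118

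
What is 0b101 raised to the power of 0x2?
Convert 0b101 (binary) → 4 + 1 = 5 (decimal)
Convert 0x2 (hexadecimal) → 2 (decimal)
Compute 5 ^ 2 = 25
25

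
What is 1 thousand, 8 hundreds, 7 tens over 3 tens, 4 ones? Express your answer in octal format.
Convert 1 thousand, 8 hundreds, 7 tens (place-value notation) → 1×1000 + 8×100 + 7×10 = 1870 (decimal)
Convert 3 tens, 4 ones (place-value notation) → 3×10 + 4 = 34 (decimal)
Compute 1870 ÷ 34 = 55
Convert 55 (decimal) → 55 = 6×8 + 7 → 0o67 (octal)
0o67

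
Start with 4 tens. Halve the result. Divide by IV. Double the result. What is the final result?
Convert 4 tens (place-value notation) → 4×10 = 40 (decimal)
Start: 40
40 ÷ 2 = 20
Convert IV (Roman numeral) → 4 (decimal)
20 ÷ 4 = 5
5 × 2 = 10
10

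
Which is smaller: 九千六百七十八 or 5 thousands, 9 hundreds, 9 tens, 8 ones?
Convert 九千六百七十八 (Chinese numeral) → 9×1000 + 6×100 + 7×10 + 8 = 9678 (decimal)
Convert 5 thousands, 9 hundreds, 9 tens, 8 ones (place-value notation) → 5×1000 + 9×100 + 9×10 + 8 = 5998 (decimal)
Compare 9678 vs 5998: smaller = 5998
5998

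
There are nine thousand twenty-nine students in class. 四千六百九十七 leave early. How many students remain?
Convert nine thousand twenty-nine (English words) → 9×1000 + 29 = 9029 (decimal)
Convert 四千六百九十七 (Chinese numeral) → 4×1000 + 6×100 + 9×10 + 7 = 4697 (decimal)
Compute 9029 - 4697 = 4332
4332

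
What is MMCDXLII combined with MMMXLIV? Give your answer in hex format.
Convert MMCDXLII (Roman numeral) → 1000 + 1000 + 400 + 40 + 1 + 1 = 2442 (decimal)
Convert MMMXLIV (Roman numeral) → 1000 + 1000 + 1000 + 40 + 4 = 3044 (decimal)
Compute 2442 + 3044 = 5486
Convert 5486 (decimal) → 5486 = 1×4096 + 5×256 + 6×16 + 14 → 0x156E (hexadecimal)
0x156E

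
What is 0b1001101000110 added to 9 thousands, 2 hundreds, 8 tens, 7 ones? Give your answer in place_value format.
Convert 0b1001101000110 (binary) → 4096 + 512 + 256 + 64 + 4 + 2 = 4934 (decimal)
Convert 9 thousands, 2 hundreds, 8 tens, 7 ones (place-value notation) → 9×1000 + 2×100 + 8×10 + 7 = 9287 (decimal)
Compute 4934 + 9287 = 14221
Convert 14221 (decimal) → 14221 = 14×1000 + 2×100 + 2×10 + 1 → 14 thousands, 2 hundreds, 2 tens, 1 one (place-value notation)
14 thousands, 2 hundreds, 2 tens, 1 one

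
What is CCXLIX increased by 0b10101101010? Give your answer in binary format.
Convert CCXLIX (Roman numeral) → 100 + 100 + 40 + 9 = 249 (decimal)
Convert 0b10101101010 (binary) → 1024 + 256 + 64 + 32 + 8 + 2 = 1386 (decimal)
Compute 249 + 1386 = 1635
Convert 1635 (decimal) → 1635 = 1024 + 512 + 64 + 32 + 2 + 1 → 0b11001100011 (binary)
0b11001100011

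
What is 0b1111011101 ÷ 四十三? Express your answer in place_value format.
Convert 0b1111011101 (binary) → 512 + 256 + 128 + 64 + 16 + 8 + 4 + 1 = 989 (decimal)
Convert 四十三 (Chinese numeral) → 4×10 + 3 = 43 (decimal)
Compute 989 ÷ 43 = 23
Convert 23 (decimal) → 23 = 2×10 + 3 → 2 tens, 3 ones (place-value notation)
2 tens, 3 ones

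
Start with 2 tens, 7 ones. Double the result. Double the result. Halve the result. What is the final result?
Convert 2 tens, 7 ones (place-value notation) → 2×10 + 7 = 27 (decimal)
Start: 27
27 × 2 = 54
54 × 2 = 108
108 ÷ 2 = 54
54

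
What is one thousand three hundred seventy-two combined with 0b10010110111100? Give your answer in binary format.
Convert one thousand three hundred seventy-two (English words) → 1×1000 + 3×100 + 72 = 1372 (decimal)
Convert 0b10010110111100 (binary) → 8192 + 1024 + 256 + 128 + 32 + 16 + 8 + 4 = 9660 (decimal)
Compute 1372 + 9660 = 11032
Convert 11032 (decimal) → 11032 = 8192 + 2048 + 512 + 256 + 16 + 8 → 0b10101100011000 (binary)
0b10101100011000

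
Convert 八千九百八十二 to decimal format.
Convert 八千九百八十二 (Chinese numeral) → 8×1000 + 9×100 + 8×10 + 2 = 8982 (decimal)
8982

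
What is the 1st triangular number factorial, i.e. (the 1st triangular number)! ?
Convert the 1st triangular number (triangular index) → 1×2/2 = 1 (decimal)
Compute 1! = 1
1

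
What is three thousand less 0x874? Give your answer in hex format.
Convert three thousand (English words) → 3×1000 = 3000 (decimal)
Convert 0x874 (hexadecimal) → 8×256 + 7×16 + 4 = 2164 (decimal)
Compute 3000 - 2164 = 836
Convert 836 (decimal) → 836 = 3×256 + 4×16 + 4 → 0x344 (hexadecimal)
0x344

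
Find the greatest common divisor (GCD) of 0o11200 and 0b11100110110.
Convert 0o11200 (octal) → 1×4096 + 1×512 + 2×64 = 4736 (decimal)
Convert 0b11100110110 (binary) → 1024 + 512 + 256 + 32 + 16 + 4 + 2 = 1846 (decimal)
Compute gcd(4736, 1846) = 2
2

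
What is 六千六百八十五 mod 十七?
Convert 六千六百八十五 (Chinese numeral) → 6×1000 + 6×100 + 8×10 + 5 = 6685 (decimal)
Convert 十七 (Chinese numeral) → 1×10 + 7 = 17 (decimal)
Compute 6685 mod 17 = 4
4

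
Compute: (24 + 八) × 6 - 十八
Convert 八 (Chinese numeral) → 8 (decimal)
Convert 十八 (Chinese numeral) → 1×10 + 8 = 18 (decimal)
Expression in decimal: (24 + 8) × 6 - 18
Parentheses first: 24 + 8 = 32
Multiply: 32 × 6 = 192
Subtract: 192 - 18 = 174
174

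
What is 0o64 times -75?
Convert 0o64 (octal) → 6×8 + 4 = 52 (decimal)
Compute 52 × -75 = -3900
-3900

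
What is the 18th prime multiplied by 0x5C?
Convert the 18th prime (prime index) → 61 (decimal)
Convert 0x5C (hexadecimal) → 5×16 + 12 = 92 (decimal)
Compute 61 × 92 = 5612
5612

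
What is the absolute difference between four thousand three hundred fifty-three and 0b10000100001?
Convert four thousand three hundred fifty-three (English words) → 4×1000 + 3×100 + 53 = 4353 (decimal)
Convert 0b10000100001 (binary) → 1024 + 32 + 1 = 1057 (decimal)
Compute |4353 - 1057| = 3296
3296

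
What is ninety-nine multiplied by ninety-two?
Convert ninety-nine (English words) → 99 (decimal)
Convert ninety-two (English words) → 92 (decimal)
Compute 99 × 92 = 9108
9108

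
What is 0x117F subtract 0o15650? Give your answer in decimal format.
Convert 0x117F (hexadecimal) → 1×4096 + 1×256 + 7×16 + 15 = 4479 (decimal)
Convert 0o15650 (octal) → 1×4096 + 5×512 + 6×64 + 5×8 = 7080 (decimal)
Compute 4479 - 7080 = -2601
-2601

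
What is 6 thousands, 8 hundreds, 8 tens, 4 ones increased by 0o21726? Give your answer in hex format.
Convert 6 thousands, 8 hundreds, 8 tens, 4 ones (place-value notation) → 6×1000 + 8×100 + 8×10 + 4 = 6884 (decimal)
Convert 0o21726 (octal) → 2×4096 + 1×512 + 7×64 + 2×8 + 6 = 9174 (decimal)
Compute 6884 + 9174 = 16058
Convert 16058 (decimal) → 16058 = 3×4096 + 14×256 + 11×16 + 10 → 0x3EBA (hexadecimal)
0x3EBA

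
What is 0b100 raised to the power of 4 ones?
Convert 0b100 (binary) → 4 (decimal)
Convert 4 ones (place-value notation) → 4 (decimal)
Compute 4 ^ 4 = 256
256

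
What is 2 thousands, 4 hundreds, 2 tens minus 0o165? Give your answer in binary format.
Convert 2 thousands, 4 hundreds, 2 tens (place-value notation) → 2×1000 + 4×100 + 2×10 = 2420 (decimal)
Convert 0o165 (octal) → 1×64 + 6×8 + 5 = 117 (decimal)
Compute 2420 - 117 = 2303
Convert 2303 (decimal) → 2303 = 2048 + 128 + 64 + 32 + 16 + 8 + 4 + 2 + 1 → 0b100011111111 (binary)
0b100011111111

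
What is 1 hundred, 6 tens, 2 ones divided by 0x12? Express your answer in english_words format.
Convert 1 hundred, 6 tens, 2 ones (place-value notation) → 1×100 + 6×10 + 2 = 162 (decimal)
Convert 0x12 (hexadecimal) → 1×16 + 2 = 18 (decimal)
Compute 162 ÷ 18 = 9
Convert 9 (decimal) → nine (English words)
nine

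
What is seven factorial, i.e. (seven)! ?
Convert seven (English words) → 7 (decimal)
Compute 7! = 5040
5040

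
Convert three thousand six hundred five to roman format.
Convert three thousand six hundred five (English words) → 3×1000 + 6×100 + 5 = 3605 (decimal)
Convert 3605 (decimal) → 3605 = 1000 + 1000 + 1000 + 500 + 100 + 5 → MMMDCV (Roman numeral)
MMMDCV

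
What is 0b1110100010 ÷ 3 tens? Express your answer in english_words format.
Convert 0b1110100010 (binary) → 512 + 256 + 128 + 32 + 2 = 930 (decimal)
Convert 3 tens (place-value notation) → 3×10 = 30 (decimal)
Compute 930 ÷ 30 = 31
Convert 31 (decimal) → thirty-one (English words)
thirty-one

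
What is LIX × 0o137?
Convert LIX (Roman numeral) → 50 + 9 = 59 (decimal)
Convert 0o137 (octal) → 1×64 + 3×8 + 7 = 95 (decimal)
Compute 59 × 95 = 5605
5605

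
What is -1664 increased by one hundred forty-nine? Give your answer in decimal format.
Convert one hundred forty-nine (English words) → 1×100 + 49 = 149 (decimal)
Compute -1664 + 149 = -1515
-1515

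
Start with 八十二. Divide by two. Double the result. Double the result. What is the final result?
Convert 八十二 (Chinese numeral) → 8×10 + 2 = 82 (decimal)
Start: 82
Convert two (English words) → 2 (decimal)
82 ÷ 2 = 41
41 × 2 = 82
82 × 2 = 164
164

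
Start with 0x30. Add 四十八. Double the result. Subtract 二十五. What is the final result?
Convert 0x30 (hexadecimal) → 3×16 = 48 (decimal)
Start: 48
Convert 四十八 (Chinese numeral) → 4×10 + 8 = 48 (decimal)
48 + 48 = 96
96 × 2 = 192
Convert 二十五 (Chinese numeral) → 2×10 + 5 = 25 (decimal)
192 - 25 = 167
167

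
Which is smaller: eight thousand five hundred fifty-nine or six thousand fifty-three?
Convert eight thousand five hundred fifty-nine (English words) → 8×1000 + 5×100 + 59 = 8559 (decimal)
Convert six thousand fifty-three (English words) → 6×1000 + 53 = 6053 (decimal)
Compare 8559 vs 6053: smaller = 6053
6053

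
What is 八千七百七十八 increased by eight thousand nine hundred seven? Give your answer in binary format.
Convert 八千七百七十八 (Chinese numeral) → 8×1000 + 7×100 + 7×10 + 8 = 8778 (decimal)
Convert eight thousand nine hundred seven (English words) → 8×1000 + 9×100 + 7 = 8907 (decimal)
Compute 8778 + 8907 = 17685
Convert 17685 (decimal) → 17685 = 16384 + 1024 + 256 + 16 + 4 + 1 → 0b100010100010101 (binary)
0b100010100010101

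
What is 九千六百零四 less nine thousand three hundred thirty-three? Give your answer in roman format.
Convert 九千六百零四 (Chinese numeral) → 9×1000 + 6×100 + 4 = 9604 (decimal)
Convert nine thousand three hundred thirty-three (English words) → 9×1000 + 3×100 + 33 = 9333 (decimal)
Compute 9604 - 9333 = 271
Convert 271 (decimal) → 271 = 100 + 100 + 50 + 10 + 10 + 1 → CCLXXI (Roman numeral)
CCLXXI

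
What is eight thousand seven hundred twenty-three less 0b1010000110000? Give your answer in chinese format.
Convert eight thousand seven hundred twenty-three (English words) → 8×1000 + 7×100 + 23 = 8723 (decimal)
Convert 0b1010000110000 (binary) → 4096 + 1024 + 32 + 16 = 5168 (decimal)
Compute 8723 - 5168 = 3555
Convert 3555 (decimal) → 3555 = 3×1000 + 5×100 + 5×10 + 5 → 三千五百五十五 (Chinese numeral)
三千五百五十五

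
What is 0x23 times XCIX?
Convert 0x23 (hexadecimal) → 2×16 + 3 = 35 (decimal)
Convert XCIX (Roman numeral) → 90 + 9 = 99 (decimal)
Compute 35 × 99 = 3465
3465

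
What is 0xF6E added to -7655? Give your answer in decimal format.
Convert 0xF6E (hexadecimal) → 15×256 + 6×16 + 14 = 3950 (decimal)
Compute 3950 + -7655 = -3705
-3705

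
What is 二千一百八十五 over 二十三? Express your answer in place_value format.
Convert 二千一百八十五 (Chinese numeral) → 2×1000 + 1×100 + 8×10 + 5 = 2185 (decimal)
Convert 二十三 (Chinese numeral) → 2×10 + 3 = 23 (decimal)
Compute 2185 ÷ 23 = 95
Convert 95 (decimal) → 95 = 9×10 + 5 → 9 tens, 5 ones (place-value notation)
9 tens, 5 ones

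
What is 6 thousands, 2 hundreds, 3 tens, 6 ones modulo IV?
Convert 6 thousands, 2 hundreds, 3 tens, 6 ones (place-value notation) → 6×1000 + 2×100 + 3×10 + 6 = 6236 (decimal)
Convert IV (Roman numeral) → 4 (decimal)
Compute 6236 mod 4 = 0
0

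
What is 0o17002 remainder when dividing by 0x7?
Convert 0o17002 (octal) → 1×4096 + 7×512 + 2 = 7682 (decimal)
Convert 0x7 (hexadecimal) → 7 (decimal)
Compute 7682 mod 7 = 3
3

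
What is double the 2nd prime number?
The 2nd prime number = 3
Compute 3 × 2 = 6
6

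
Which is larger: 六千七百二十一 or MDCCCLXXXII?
Convert 六千七百二十一 (Chinese numeral) → 6×1000 + 7×100 + 2×10 + 1 = 6721 (decimal)
Convert MDCCCLXXXII (Roman numeral) → 1000 + 500 + 100 + 100 + 100 + 50 + 10 + 10 + 10 + 1 + 1 = 1882 (decimal)
Compare 6721 vs 1882: larger = 6721
6721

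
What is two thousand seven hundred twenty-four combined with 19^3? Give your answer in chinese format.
Convert two thousand seven hundred twenty-four (English words) → 2×1000 + 7×100 + 24 = 2724 (decimal)
Convert 19^3 (power) → 6859 (decimal)
Compute 2724 + 6859 = 9583
Convert 9583 (decimal) → 9583 = 9×1000 + 5×100 + 8×10 + 3 → 九千五百八十三 (Chinese numeral)
九千五百八十三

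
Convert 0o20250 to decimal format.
Convert 0o20250 (octal) → 2×4096 + 2×64 + 5×8 = 8360 (decimal)
8360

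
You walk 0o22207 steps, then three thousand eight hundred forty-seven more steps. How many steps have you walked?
Convert 0o22207 (octal) → 2×4096 + 2×512 + 2×64 + 7 = 9351 (decimal)
Convert three thousand eight hundred forty-seven (English words) → 3×1000 + 8×100 + 47 = 3847 (decimal)
Compute 9351 + 3847 = 13198
13198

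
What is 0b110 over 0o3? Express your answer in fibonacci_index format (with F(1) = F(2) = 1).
Convert 0b110 (binary) → 4 + 2 = 6 (decimal)
Convert 0o3 (octal) → 3 (decimal)
Compute 6 ÷ 3 = 2
Convert 2 (decimal) → 1, 1, 2 → the 3rd Fibonacci number (Fibonacci index)
the 3rd Fibonacci number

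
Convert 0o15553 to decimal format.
Convert 0o15553 (octal) → 1×4096 + 5×512 + 5×64 + 5×8 + 3 = 7019 (decimal)
7019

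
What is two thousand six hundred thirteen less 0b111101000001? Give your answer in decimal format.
Convert two thousand six hundred thirteen (English words) → 2×1000 + 6×100 + 13 = 2613 (decimal)
Convert 0b111101000001 (binary) → 2048 + 1024 + 512 + 256 + 64 + 1 = 3905 (decimal)
Compute 2613 - 3905 = -1292
-1292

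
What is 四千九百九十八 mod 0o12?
Convert 四千九百九十八 (Chinese numeral) → 4×1000 + 9×100 + 9×10 + 8 = 4998 (decimal)
Convert 0o12 (octal) → 1×8 + 2 = 10 (decimal)
Compute 4998 mod 10 = 8
8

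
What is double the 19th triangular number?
The 19th triangular number = 19×20/2 = 190
Compute 190 × 2 = 380
380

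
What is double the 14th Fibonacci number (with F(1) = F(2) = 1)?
The 14th Fibonacci number (with F(1) = F(2) = 1): 1, 1, 2, 3, 5, 8, 13, 21, 34, 55, 89, 144, 233, 377 → 377
Compute 377 × 2 = 754
754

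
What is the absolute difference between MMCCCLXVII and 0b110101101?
Convert MMCCCLXVII (Roman numeral) → 1000 + 1000 + 100 + 100 + 100 + 50 + 10 + 5 + 1 + 1 = 2367 (decimal)
Convert 0b110101101 (binary) → 256 + 128 + 32 + 8 + 4 + 1 = 429 (decimal)
Compute |2367 - 429| = 1938
1938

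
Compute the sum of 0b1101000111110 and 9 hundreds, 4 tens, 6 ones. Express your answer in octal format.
Convert 0b1101000111110 (binary) → 4096 + 2048 + 512 + 32 + 16 + 8 + 4 + 2 = 6718 (decimal)
Convert 9 hundreds, 4 tens, 6 ones (place-value notation) → 9×100 + 4×10 + 6 = 946 (decimal)
Compute 6718 + 946 = 7664
Convert 7664 (decimal) → 7664 = 1×4096 + 6×512 + 7×64 + 6×8 → 0o16760 (octal)
0o16760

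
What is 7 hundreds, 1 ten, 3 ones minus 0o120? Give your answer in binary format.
Convert 7 hundreds, 1 ten, 3 ones (place-value notation) → 7×100 + 1×10 + 3 = 713 (decimal)
Convert 0o120 (octal) → 1×64 + 2×8 = 80 (decimal)
Compute 713 - 80 = 633
Convert 633 (decimal) → 633 = 512 + 64 + 32 + 16 + 8 + 1 → 0b1001111001 (binary)
0b1001111001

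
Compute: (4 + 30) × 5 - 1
Parentheses first: 4 + 30 = 34
Multiply: 34 × 5 = 170
Subtract: 170 - 1 = 169
169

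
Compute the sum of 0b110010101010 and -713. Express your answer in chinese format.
Convert 0b110010101010 (binary) → 2048 + 1024 + 128 + 32 + 8 + 2 = 3242 (decimal)
Compute 3242 + -713 = 2529
Convert 2529 (decimal) → 2529 = 2×1000 + 5×100 + 2×10 + 9 → 二千五百二十九 (Chinese numeral)
二千五百二十九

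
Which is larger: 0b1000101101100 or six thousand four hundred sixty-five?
Convert 0b1000101101100 (binary) → 4096 + 256 + 64 + 32 + 8 + 4 = 4460 (decimal)
Convert six thousand four hundred sixty-five (English words) → 6×1000 + 4×100 + 65 = 6465 (decimal)
Compare 4460 vs 6465: larger = 6465
6465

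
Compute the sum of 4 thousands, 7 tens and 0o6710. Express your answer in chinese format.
Convert 4 thousands, 7 tens (place-value notation) → 4×1000 + 7×10 = 4070 (decimal)
Convert 0o6710 (octal) → 6×512 + 7×64 + 1×8 = 3528 (decimal)
Compute 4070 + 3528 = 7598
Convert 7598 (decimal) → 7598 = 7×1000 + 5×100 + 9×10 + 8 → 七千五百九十八 (Chinese numeral)
七千五百九十八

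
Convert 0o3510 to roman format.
Convert 0o3510 (octal) → 3×512 + 5×64 + 1×8 = 1864 (decimal)
Convert 1864 (decimal) → 1864 = 1000 + 500 + 100 + 100 + 100 + 50 + 10 + 4 → MDCCCLXIV (Roman numeral)
MDCCCLXIV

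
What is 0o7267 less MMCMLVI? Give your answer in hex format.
Convert 0o7267 (octal) → 7×512 + 2×64 + 6×8 + 7 = 3767 (decimal)
Convert MMCMLVI (Roman numeral) → 1000 + 1000 + 900 + 50 + 5 + 1 = 2956 (decimal)
Compute 3767 - 2956 = 811
Convert 811 (decimal) → 811 = 3×256 + 2×16 + 11 → 0x32B (hexadecimal)
0x32B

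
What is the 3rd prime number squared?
The 3rd prime number = 5
Compute 5² = 5 × 5 = 25
25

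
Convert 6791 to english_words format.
Convert 6791 (decimal) → 6791 = 6×1000 + 7×100 + 91 → six thousand seven hundred ninety-one (English words)
six thousand seven hundred ninety-one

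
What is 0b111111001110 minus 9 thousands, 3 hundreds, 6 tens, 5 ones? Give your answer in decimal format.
Convert 0b111111001110 (binary) → 2048 + 1024 + 512 + 256 + 128 + 64 + 8 + 4 + 2 = 4046 (decimal)
Convert 9 thousands, 3 hundreds, 6 tens, 5 ones (place-value notation) → 9×1000 + 3×100 + 6×10 + 5 = 9365 (decimal)
Compute 4046 - 9365 = -5319
-5319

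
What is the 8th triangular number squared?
The 8th triangular number = 8×9/2 = 36
Compute 36² = 36 × 36 = 1296
1296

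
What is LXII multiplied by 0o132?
Convert LXII (Roman numeral) → 50 + 10 + 1 + 1 = 62 (decimal)
Convert 0o132 (octal) → 1×64 + 3×8 + 2 = 90 (decimal)
Compute 62 × 90 = 5580
5580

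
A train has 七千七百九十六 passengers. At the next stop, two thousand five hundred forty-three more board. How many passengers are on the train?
Convert 七千七百九十六 (Chinese numeral) → 7×1000 + 7×100 + 9×10 + 6 = 7796 (decimal)
Convert two thousand five hundred forty-three (English words) → 2×1000 + 5×100 + 43 = 2543 (decimal)
Compute 7796 + 2543 = 10339
10339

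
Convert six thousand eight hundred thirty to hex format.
Convert six thousand eight hundred thirty (English words) → 6×1000 + 8×100 + 30 = 6830 (decimal)
Convert 6830 (decimal) → 6830 = 1×4096 + 10×256 + 10×16 + 14 → 0x1AAE (hexadecimal)
0x1AAE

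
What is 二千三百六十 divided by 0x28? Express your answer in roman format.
Convert 二千三百六十 (Chinese numeral) → 2×1000 + 3×100 + 6×10 = 2360 (decimal)
Convert 0x28 (hexadecimal) → 2×16 + 8 = 40 (decimal)
Compute 2360 ÷ 40 = 59
Convert 59 (decimal) → 59 = 50 + 9 → LIX (Roman numeral)
LIX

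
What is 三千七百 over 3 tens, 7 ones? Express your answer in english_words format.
Convert 三千七百 (Chinese numeral) → 3×1000 + 7×100 = 3700 (decimal)
Convert 3 tens, 7 ones (place-value notation) → 3×10 + 7 = 37 (decimal)
Compute 3700 ÷ 37 = 100
Convert 100 (decimal) → 100 = 1×100 → one hundred (English words)
one hundred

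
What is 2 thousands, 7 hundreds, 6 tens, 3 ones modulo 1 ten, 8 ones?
Convert 2 thousands, 7 hundreds, 6 tens, 3 ones (place-value notation) → 2×1000 + 7×100 + 6×10 + 3 = 2763 (decimal)
Convert 1 ten, 8 ones (place-value notation) → 1×10 + 8 = 18 (decimal)
Compute 2763 mod 18 = 9
9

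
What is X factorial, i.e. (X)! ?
Convert X (Roman numeral) → 10 (decimal)
Compute 10! = 3628800
3628800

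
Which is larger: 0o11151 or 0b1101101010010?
Convert 0o11151 (octal) → 1×4096 + 1×512 + 1×64 + 5×8 + 1 = 4713 (decimal)
Convert 0b1101101010010 (binary) → 4096 + 2048 + 512 + 256 + 64 + 16 + 2 = 6994 (decimal)
Compare 4713 vs 6994: larger = 6994
6994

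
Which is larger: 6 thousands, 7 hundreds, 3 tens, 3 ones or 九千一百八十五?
Convert 6 thousands, 7 hundreds, 3 tens, 3 ones (place-value notation) → 6×1000 + 7×100 + 3×10 + 3 = 6733 (decimal)
Convert 九千一百八十五 (Chinese numeral) → 9×1000 + 1×100 + 8×10 + 5 = 9185 (decimal)
Compare 6733 vs 9185: larger = 9185
9185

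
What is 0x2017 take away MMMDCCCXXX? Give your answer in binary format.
Convert 0x2017 (hexadecimal) → 2×4096 + 1×16 + 7 = 8215 (decimal)
Convert MMMDCCCXXX (Roman numeral) → 1000 + 1000 + 1000 + 500 + 100 + 100 + 100 + 10 + 10 + 10 = 3830 (decimal)
Compute 8215 - 3830 = 4385
Convert 4385 (decimal) → 4385 = 4096 + 256 + 32 + 1 → 0b1000100100001 (binary)
0b1000100100001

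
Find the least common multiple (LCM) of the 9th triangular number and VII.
Convert the 9th triangular number (triangular index) → 9×10/2 = 45 (decimal)
Convert VII (Roman numeral) → 5 + 1 + 1 = 7 (decimal)
Compute lcm(45, 7) = 315
315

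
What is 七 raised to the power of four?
Convert 七 (Chinese numeral) → 7 (decimal)
Convert four (English words) → 4 (decimal)
Compute 7 ^ 4 = 2401
2401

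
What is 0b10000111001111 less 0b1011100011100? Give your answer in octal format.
Convert 0b10000111001111 (binary) → 8192 + 256 + 128 + 64 + 8 + 4 + 2 + 1 = 8655 (decimal)
Convert 0b1011100011100 (binary) → 4096 + 1024 + 512 + 256 + 16 + 8 + 4 = 5916 (decimal)
Compute 8655 - 5916 = 2739
Convert 2739 (decimal) → 2739 = 5×512 + 2×64 + 6×8 + 3 → 0o5263 (octal)
0o5263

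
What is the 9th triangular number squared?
The 9th triangular number = 9×10/2 = 45
Compute 45² = 45 × 45 = 2025
2025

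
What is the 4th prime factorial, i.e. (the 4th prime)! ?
Convert the 4th prime (prime index) → 7 (decimal)
Compute 7! = 5040
5040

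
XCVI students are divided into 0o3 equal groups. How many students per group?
Convert XCVI (Roman numeral) → 90 + 5 + 1 = 96 (decimal)
Convert 0o3 (octal) → 3 (decimal)
Compute 96 ÷ 3 = 32
32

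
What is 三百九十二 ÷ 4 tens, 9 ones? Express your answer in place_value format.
Convert 三百九十二 (Chinese numeral) → 3×100 + 9×10 + 2 = 392 (decimal)
Convert 4 tens, 9 ones (place-value notation) → 4×10 + 9 = 49 (decimal)
Compute 392 ÷ 49 = 8
Convert 8 (decimal) → 8 ones (place-value notation)
8 ones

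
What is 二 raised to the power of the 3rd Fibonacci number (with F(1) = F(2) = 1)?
Convert 二 (Chinese numeral) → 2 (decimal)
Convert the 3rd Fibonacci number (with F(1) = F(2) = 1) (Fibonacci index) → 1, 1, 2 → 2 (decimal)
Compute 2 ^ 2 = 4
4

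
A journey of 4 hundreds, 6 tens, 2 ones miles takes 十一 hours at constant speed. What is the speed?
Convert 4 hundreds, 6 tens, 2 ones (place-value notation) → 4×100 + 6×10 + 2 = 462 (decimal)
Convert 十一 (Chinese numeral) → 1×10 + 1 = 11 (decimal)
Compute 462 ÷ 11 = 42
42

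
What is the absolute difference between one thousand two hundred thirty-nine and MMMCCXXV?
Convert one thousand two hundred thirty-nine (English words) → 1×1000 + 2×100 + 39 = 1239 (decimal)
Convert MMMCCXXV (Roman numeral) → 1000 + 1000 + 1000 + 100 + 100 + 10 + 10 + 5 = 3225 (decimal)
Compute |1239 - 3225| = 1986
1986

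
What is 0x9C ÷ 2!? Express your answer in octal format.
Convert 0x9C (hexadecimal) → 9×16 + 12 = 156 (decimal)
Convert 2! (factorial) → 2 (decimal)
Compute 156 ÷ 2 = 78
Convert 78 (decimal) → 78 = 1×64 + 1×8 + 6 → 0o116 (octal)
0o116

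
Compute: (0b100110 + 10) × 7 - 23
Convert 0b100110 (binary) → 32 + 4 + 2 = 38 (decimal)
Expression in decimal: (38 + 10) × 7 - 23
Parentheses first: 38 + 10 = 48
Multiply: 48 × 7 = 336
Subtract: 336 - 23 = 313
313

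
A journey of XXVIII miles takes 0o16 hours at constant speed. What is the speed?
Convert XXVIII (Roman numeral) → 10 + 10 + 5 + 1 + 1 + 1 = 28 (decimal)
Convert 0o16 (octal) → 1×8 + 6 = 14 (decimal)
Compute 28 ÷ 14 = 2
2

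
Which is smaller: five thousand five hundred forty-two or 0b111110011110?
Convert five thousand five hundred forty-two (English words) → 5×1000 + 5×100 + 42 = 5542 (decimal)
Convert 0b111110011110 (binary) → 2048 + 1024 + 512 + 256 + 128 + 16 + 8 + 4 + 2 = 3998 (decimal)
Compare 5542 vs 3998: smaller = 3998
3998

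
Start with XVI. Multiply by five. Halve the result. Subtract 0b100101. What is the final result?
Convert XVI (Roman numeral) → 10 + 5 + 1 = 16 (decimal)
Start: 16
Convert five (English words) → 5 (decimal)
16 × 5 = 80
80 ÷ 2 = 40
Convert 0b100101 (binary) → 32 + 4 + 1 = 37 (decimal)
40 - 37 = 3
3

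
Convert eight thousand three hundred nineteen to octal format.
Convert eight thousand three hundred nineteen (English words) → 8×1000 + 3×100 + 19 = 8319 (decimal)
Convert 8319 (decimal) → 8319 = 2×4096 + 1×64 + 7×8 + 7 → 0o20177 (octal)
0o20177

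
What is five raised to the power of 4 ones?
Convert five (English words) → 5 (decimal)
Convert 4 ones (place-value notation) → 4 (decimal)
Compute 5 ^ 4 = 625
625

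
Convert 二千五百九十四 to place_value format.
Convert 二千五百九十四 (Chinese numeral) → 2×1000 + 5×100 + 9×10 + 4 = 2594 (decimal)
Convert 2594 (decimal) → 2594 = 2×1000 + 5×100 + 9×10 + 4 → 2 thousands, 5 hundreds, 9 tens, 4 ones (place-value notation)
2 thousands, 5 hundreds, 9 tens, 4 ones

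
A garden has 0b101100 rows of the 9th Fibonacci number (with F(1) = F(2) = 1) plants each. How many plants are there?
Convert the 9th Fibonacci number (with F(1) = F(2) = 1) (Fibonacci index) → 1, 1, 2, 3, 5, 8, 13, 21, 34 → 34 (decimal)
Convert 0b101100 (binary) → 32 + 8 + 4 = 44 (decimal)
Compute 34 × 44 = 1496
1496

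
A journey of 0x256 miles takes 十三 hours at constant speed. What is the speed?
Convert 0x256 (hexadecimal) → 2×256 + 5×16 + 6 = 598 (decimal)
Convert 十三 (Chinese numeral) → 1×10 + 3 = 13 (decimal)
Compute 598 ÷ 13 = 46
46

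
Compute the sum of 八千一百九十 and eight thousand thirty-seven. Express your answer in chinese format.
Convert 八千一百九十 (Chinese numeral) → 8×1000 + 1×100 + 9×10 = 8190 (decimal)
Convert eight thousand thirty-seven (English words) → 8×1000 + 37 = 8037 (decimal)
Compute 8190 + 8037 = 16227
Convert 16227 (decimal) → 16227 = 1×10000 + 6×1000 + 2×100 + 2×10 + 7 → 一万六千二百二十七 (Chinese numeral)
一万六千二百二十七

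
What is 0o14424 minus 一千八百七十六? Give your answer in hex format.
Convert 0o14424 (octal) → 1×4096 + 4×512 + 4×64 + 2×8 + 4 = 6420 (decimal)
Convert 一千八百七十六 (Chinese numeral) → 1×1000 + 8×100 + 7×10 + 6 = 1876 (decimal)
Compute 6420 - 1876 = 4544
Convert 4544 (decimal) → 4544 = 1×4096 + 1×256 + 12×16 → 0x11C0 (hexadecimal)
0x11C0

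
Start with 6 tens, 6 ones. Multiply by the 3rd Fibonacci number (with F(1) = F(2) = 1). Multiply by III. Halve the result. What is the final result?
Convert 6 tens, 6 ones (place-value notation) → 6×10 + 6 = 66 (decimal)
Start: 66
Convert the 3rd Fibonacci number (with F(1) = F(2) = 1) (Fibonacci index) → 1, 1, 2 → 2 (decimal)
66 × 2 = 132
Convert III (Roman numeral) → 1 + 1 + 1 = 3 (decimal)
132 × 3 = 396
396 ÷ 2 = 198
198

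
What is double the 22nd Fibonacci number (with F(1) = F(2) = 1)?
The 22nd Fibonacci number (with F(1) = F(2) = 1) = 17711
Compute 17711 × 2 = 35422
35422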